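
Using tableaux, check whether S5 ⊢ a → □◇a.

Valid in S5

Tableau for the negation ¬(a → □◇a):
1. ¬(a → □◇a), 0
2. a, 0   [¬→-rule on 1]
3. ¬□◇a, 0   [¬→-rule on 1]
4. ¬◇a, 1   [¬□-rule on 3: fresh world 1, 0R1]
5. ¬a, 0   [¬◇-rule on 4 via 1R0]
Accessibility: 0R0, 0R1, 1R0, 1R1
Branch closes: a and ¬a both at 0.
All branches of the negation close; one closing branch shown above.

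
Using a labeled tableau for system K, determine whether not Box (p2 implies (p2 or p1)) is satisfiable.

Unsatisfiable (every branch closes)

1. not Box (p2 implies (p2 or p1)), 0
2. not (p2 implies (p2 or p1)), 1   [neg-Box-rule on 1: fresh world 1, 0R1]
3. p2, 1   [neg-implies-rule on 2]
4. not (p2 or p1), 1   [neg-implies-rule on 2]
5. not p2, 1   [neg-or-rule on 4]
6. not p1, 1   [neg-or-rule on 4]
Accessibility: 0R1
Branch closes: p2 and not p2 both at 1.
Every branch closes; the branch above is one of them.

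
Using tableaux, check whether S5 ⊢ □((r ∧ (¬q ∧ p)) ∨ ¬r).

Tableau for the negation ¬□((r ∧ (¬q ∧ p)) ∨ ¬r):
1. ¬□((r ∧ (¬q ∧ p)) ∨ ¬r), 0
2. ¬((r ∧ (¬q ∧ p)) ∨ ¬r), 1
3. ¬(r ∧ (¬q ∧ p)), 1
4. r, 1
5. ¬(¬q ∧ p), 1
6. ¬p, 1
Accessibility: 0R0, 0R1, 1R0, 1R1
The negation has an open branch (countermodel exists).

Invalid (countermodel exists)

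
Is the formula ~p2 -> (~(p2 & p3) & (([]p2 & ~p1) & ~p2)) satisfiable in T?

1. ~p2 -> (~(p2 & p3) & (([]p2 & ~p1) & ~p2)), w0
2. p2, w0   [->-rule on 1 (branches; this branch)]
Accessibility: w0Rw0

Yes, satisfiable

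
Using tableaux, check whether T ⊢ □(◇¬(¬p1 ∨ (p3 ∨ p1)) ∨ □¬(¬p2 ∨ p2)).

Tableau for the negation ¬□(◇¬(¬p1 ∨ (p3 ∨ p1)) ∨ □¬(¬p2 ∨ p2)):
1. ¬□(◇¬(¬p1 ∨ (p3 ∨ p1)) ∨ □¬(¬p2 ∨ p2)), 0
2. ¬(◇¬(¬p1 ∨ (p3 ∨ p1)) ∨ □¬(¬p2 ∨ p2)), 1
3. ¬◇¬(¬p1 ∨ (p3 ∨ p1)), 1
4. ¬□¬(¬p2 ∨ p2), 1
5. ¬p1 ∨ (p3 ∨ p1), 1
6. p3 ∨ p1, 1
7. p1, 1
8. ¬p2 ∨ p2, 2
9. ¬p1 ∨ (p3 ∨ p1), 2
10. p2, 2
11. p3 ∨ p1, 2
12. p1, 2
Accessibility: 0R0, 0R1, 1R1, 1R2, 2R2
The negation has an open branch (countermodel exists).

No, not valid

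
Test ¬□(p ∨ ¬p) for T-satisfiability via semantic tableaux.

Unsatisfiable

1. ¬□(p ∨ ¬p), u
2. ¬(p ∨ ¬p), v
3. ¬p, v
4. p, v
Accessibility: uRu, uRv, vRv
Branch closes: p and ¬p both at v.
(One branch shown.) All branches close.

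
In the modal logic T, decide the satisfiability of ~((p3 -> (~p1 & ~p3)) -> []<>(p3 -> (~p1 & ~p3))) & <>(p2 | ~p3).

1. ~((p3 -> (~p1 & ~p3)) -> []<>(p3 -> (~p1 & ~p3))) & <>(p2 | ~p3), w0
2. ~((p3 -> (~p1 & ~p3)) -> []<>(p3 -> (~p1 & ~p3))), w0
3. <>(p2 | ~p3), w0
4. p3 -> (~p1 & ~p3), w0
5. ~[]<>(p3 -> (~p1 & ~p3)), w0
6. ~p1 & ~p3, w0
7. ~p1, w0
8. ~p3, w0
9. p2 | ~p3, w1
10. ~p3, w1
11. ~<>(p3 -> (~p1 & ~p3)), w2
12. ~(p3 -> (~p1 & ~p3)), w2
13. p3, w2
14. ~(~p1 & ~p3), w2
Accessibility: w0Rw0, w0Rw1, w0Rw2, w1Rw1, w2Rw2

Satisfiable (open branch found)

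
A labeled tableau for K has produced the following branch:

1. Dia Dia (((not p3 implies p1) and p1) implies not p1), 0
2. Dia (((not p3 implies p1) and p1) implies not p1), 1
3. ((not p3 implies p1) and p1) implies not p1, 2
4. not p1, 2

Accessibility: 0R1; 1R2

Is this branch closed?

Not closed

There is no literal clash: for every atom and world, at most one sign appears.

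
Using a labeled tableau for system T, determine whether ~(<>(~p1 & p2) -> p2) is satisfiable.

Satisfiable

1. ~(<>(~p1 & p2) -> p2), u
2. <>(~p1 & p2), u   [~->-rule on 1]
3. ~p2, u   [~->-rule on 1]
4. ~p1 & p2, v   [<>-rule on 2: fresh world v, uRv]
5. ~p1, v   [&-rule on 4]
6. p2, v   [&-rule on 4]
Accessibility: uRu, uRv, vRv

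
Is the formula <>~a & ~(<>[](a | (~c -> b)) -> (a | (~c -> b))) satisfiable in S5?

1. <>~a & ~(<>[](a | (~c -> b)) -> (a | (~c -> b))), u
2. <>~a, u
3. ~(<>[](a | (~c -> b)) -> (a | (~c -> b))), u
4. <>[](a | (~c -> b)), u
5. ~(a | (~c -> b)), u
6. ~a, u
7. ~(~c -> b), u
8. ~c, u
9. ~b, u
10. ~a, v
11. [](a | (~c -> b)), w
12. a | (~c -> b), u
13. a | (~c -> b), v
14. a | (~c -> b), w
15. ~c -> b, u
16. ~c -> b, v
17. ~c -> b, w
18. b, u
Accessibility: uRu, uRv, uRw, vRu, vRv, vRw, wRu, wRv, wRw
Branch closes: b and ~b both at u.
Every branch closes; the branch above is one of them.

Unsatisfiable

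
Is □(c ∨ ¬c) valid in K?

Tableau for the negation ¬□(c ∨ ¬c):
1. ¬□(c ∨ ¬c), w0
2. ¬(c ∨ ¬c), w1
3. ¬c, w1
4. c, w1
Accessibility: w0Rw1
Branch closes: c and ¬c both at w1.
Every branch of the negation's tableau closes; the branch above is one of them.

Valid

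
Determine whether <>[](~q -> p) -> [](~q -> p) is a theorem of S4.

Tableau for the negation ~(<>[](~q -> p) -> [](~q -> p)):
1. ~(<>[](~q -> p) -> [](~q -> p)), u
2. <>[](~q -> p), u
3. ~[](~q -> p), u
4. [](~q -> p), v
5. ~q -> p, v
6. p, v
7. ~(~q -> p), w
8. ~q, w
9. ~p, w
Accessibility: uRu, uRv, uRw, vRv, wRw
The negation has an open branch (countermodel exists).

No, not valid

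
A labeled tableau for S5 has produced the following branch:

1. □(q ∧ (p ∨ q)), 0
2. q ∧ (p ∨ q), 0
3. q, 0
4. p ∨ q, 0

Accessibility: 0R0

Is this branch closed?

Not closed

No atom appears with both signs at the same world.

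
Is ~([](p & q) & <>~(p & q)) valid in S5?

Yes, valid

Tableau for the negation [](p & q) & <>~(p & q):
1. [](p & q) & <>~(p & q), w0
2. [](p & q), w0
3. <>~(p & q), w0
4. p & q, w0
5. p, w0
6. q, w0
7. ~(p & q), w1
8. p & q, w1
9. p, w1
10. q, w1
11. ~q, w1
Accessibility: w0Rw0, w0Rw1, w1Rw0, w1Rw1
Branch closes: q and ~q both at w1.
Every branch of the negation's tableau closes; the branch above is one of them.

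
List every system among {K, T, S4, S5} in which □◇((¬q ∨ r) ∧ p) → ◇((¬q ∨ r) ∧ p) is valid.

T, S4, S5

K-tableau for the negation ¬(□◇((¬q ∨ r) ∧ p) → ◇((¬q ∨ r) ∧ p)):
1. ¬(□◇((¬q ∨ r) ∧ p) → ◇((¬q ∨ r) ∧ p)), u
2. □◇((¬q ∨ r) ∧ p), u
3. ¬◇((¬q ∨ r) ∧ p), u
Complete open branch: countermodel on a K-frame, so not valid in K.
T-tableau for the negation ¬(□◇((¬q ∨ r) ∧ p) → ◇((¬q ∨ r) ∧ p)):
1. ¬(□◇((¬q ∨ r) ∧ p) → ◇((¬q ∨ r) ∧ p)), u
2. □◇((¬q ∨ r) ∧ p), u
3. ¬◇((¬q ∨ r) ∧ p), u
4. ◇((¬q ∨ r) ∧ p), u
5. ¬((¬q ∨ r) ∧ p), u
6. ¬(¬q ∨ r), u
7. q, u
8. ¬r, u
9. (¬q ∨ r) ∧ p, v
10. ¬q ∨ r, v
11. p, v
12. ◇((¬q ∨ r) ∧ p), v
13. ¬((¬q ∨ r) ∧ p), v
14. r, v
15. ¬(¬q ∨ r), v
16. q, v
17. ¬r, v
Accessibility: uRu, uRv, vRv
Branch closes: r and ¬r both at v.
Every branch closes (one shown): valid in T, hence also in S4, S5 (every theorem of T is a theorem of S4 and S5).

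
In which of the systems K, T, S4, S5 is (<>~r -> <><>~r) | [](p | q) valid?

T-tableau for the negation ~((<>~r -> <><>~r) | [](p | q)):
1. ~((<>~r -> <><>~r) | [](p | q)), u
2. ~(<>~r -> <><>~r), u
3. ~[](p | q), u
4. <>~r, u
5. ~<><>~r, u
6. ~<>~r, u
7. r, u
8. ~(p | q), v
9. ~p, v
10. ~q, v
11. ~<>~r, v
12. r, v
13. ~r, w
14. ~<>~r, w
15. r, w
Accessibility: uRu, uRv, uRw, vRv, wRw
Branch closes: r and ~r both at w.
Every branch closes (one shown): valid in T, hence also in S4, S5 (every theorem of T is a theorem of S4 and S5).
K-tableau for the negation ~((<>~r -> <><>~r) | [](p | q)):
1. ~((<>~r -> <><>~r) | [](p | q)), u
2. ~(<>~r -> <><>~r), u
3. ~[](p | q), u
4. <>~r, u
5. ~<><>~r, u
6. ~(p | q), v
7. ~p, v
8. ~q, v
9. ~<>~r, v
10. ~r, w
11. ~<>~r, w
Accessibility: uRv, uRw
Complete open branch: countermodel on a K-frame, so not valid in K.

T, S4, S5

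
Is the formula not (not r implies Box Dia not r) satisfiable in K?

Satisfiable (open branch found)

1. not (not r implies Box Dia not r), 0
2. not r, 0
3. not Box Dia not r, 0
4. not Dia not r, 1
Accessibility: 0R1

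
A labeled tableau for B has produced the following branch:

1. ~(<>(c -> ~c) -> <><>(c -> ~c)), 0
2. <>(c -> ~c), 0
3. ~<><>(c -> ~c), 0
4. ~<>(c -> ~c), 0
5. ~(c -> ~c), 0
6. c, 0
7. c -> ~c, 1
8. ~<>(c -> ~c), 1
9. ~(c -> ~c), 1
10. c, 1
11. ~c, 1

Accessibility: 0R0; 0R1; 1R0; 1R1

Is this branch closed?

Both c and ~c appear at 1.

Yes, closed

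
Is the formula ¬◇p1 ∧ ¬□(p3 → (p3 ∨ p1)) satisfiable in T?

No, unsatisfiable

1. ¬◇p1 ∧ ¬□(p3 → (p3 ∨ p1)), u
2. ¬◇p1, u
3. ¬□(p3 → (p3 ∨ p1)), u
4. ¬p1, u
5. ¬(p3 → (p3 ∨ p1)), v
6. p3, v
7. ¬(p3 ∨ p1), v
8. ¬p3, v
9. ¬p1, v
Accessibility: uRu, uRv, vRv
Branch closes: p3 and ¬p3 both at v.
Every branch closes; the branch above is one of them.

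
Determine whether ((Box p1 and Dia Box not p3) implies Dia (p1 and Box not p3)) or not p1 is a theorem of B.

Valid

Tableau for the negation not (((Box p1 and Dia Box not p3) implies Dia (p1 and Box not p3)) or not p1):
1. not (((Box p1 and Dia Box not p3) implies Dia (p1 and Box not p3)) or not p1), 0
2. not ((Box p1 and Dia Box not p3) implies Dia (p1 and Box not p3)), 0
3. p1, 0
4. Box p1 and Dia Box not p3, 0
5. not Dia (p1 and Box not p3), 0
6. Box p1, 0
7. Dia Box not p3, 0
8. not (p1 and Box not p3), 0
9. not Box not p3, 0
10. Box not p3, 1
11. not (p1 and Box not p3), 1
12. p1, 1
13. not p3, 0
14. not p3, 1
15. not Box not p3, 1
16. p3, 2
17. not (p1 and Box not p3), 2
18. p1, 2
19. not Box not p3, 2
20. p3, 3
21. not p3, 3
Accessibility: 0R0, 0R1, 0R2, 1R0, 1R1, 1R3, 2R0, 2R2, 3R1, 3R3
Branch closes: p3 and not p3 both at 3.
Every branch of the negation's tableau closes; the branch above is one of them.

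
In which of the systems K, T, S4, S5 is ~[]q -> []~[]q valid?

S5

S4-tableau for the negation ~(~[]q -> []~[]q):
1. ~(~[]q -> []~[]q), w0
2. ~[]q, w0   [~->-rule on 1]
3. ~[]~[]q, w0   [~->-rule on 1]
4. ~q, w1   [~[]-rule on 2: fresh world w1, w0Rw1]
5. []q, w2   [~[]-rule on 3: fresh world w2, w0Rw2]
6. q, w2   [[]-rule on 5 via w2Rw2]
Accessibility: w0Rw0, w0Rw1, w0Rw2, w1Rw1, w2Rw2
Complete open branch: countermodel on an S4-frame, so not valid in S4, nor in K, T (the same frame is also a K-frame and a T-frame).
S5-tableau for the negation ~(~[]q -> []~[]q):
1. ~(~[]q -> []~[]q), w0
2. ~[]q, w0   [~->-rule on 1]
3. ~[]~[]q, w0   [~->-rule on 1]
4. ~q, w1   [~[]-rule on 2: fresh world w1, w0Rw1]
5. []q, w2   [~[]-rule on 3: fresh world w2, w0Rw2]
6. q, w0   [[]-rule on 5 via w2Rw0]
7. q, w1   [[]-rule on 5 via w2Rw1]
Accessibility: w0Rw0, w0Rw1, w0Rw2, w1Rw0, w1Rw1, w1Rw2, w2Rw0, w2Rw1, w2Rw2
Branch closes: q and ~q both at w1.
Every branch closes (one shown): valid in S5.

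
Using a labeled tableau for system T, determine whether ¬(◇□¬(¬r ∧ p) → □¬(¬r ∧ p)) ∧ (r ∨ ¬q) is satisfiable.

1. ¬(◇□¬(¬r ∧ p) → □¬(¬r ∧ p)) ∧ (r ∨ ¬q), u
2. ¬(◇□¬(¬r ∧ p) → □¬(¬r ∧ p)), u   [∧-rule on 1]
3. r ∨ ¬q, u   [∧-rule on 1]
4. ◇□¬(¬r ∧ p), u   [¬→-rule on 2]
5. ¬□¬(¬r ∧ p), u   [¬→-rule on 2]
6. ¬q, u   [∨-rule on 3 (branches; this branch)]
7. □¬(¬r ∧ p), v   [◇-rule on 4: fresh world v, uRv]
8. ¬(¬r ∧ p), v   [□-rule on 7 via vRv]
9. ¬p, v   [¬∧-rule on 8 (branches; this branch)]
10. ¬r ∧ p, w   [¬□-rule on 5: fresh world w, uRw]
11. ¬r, w   [∧-rule on 10]
12. p, w   [∧-rule on 10]
Accessibility: uRu, uRv, uRw, vRv, wRw

Satisfiable (open branch found)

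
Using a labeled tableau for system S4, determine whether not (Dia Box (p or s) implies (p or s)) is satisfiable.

1. not (Dia Box (p or s) implies (p or s)), w0
2. Dia Box (p or s), w0   [neg-implies-rule on 1]
3. not (p or s), w0   [neg-implies-rule on 1]
4. not p, w0   [neg-or-rule on 3]
5. not s, w0   [neg-or-rule on 3]
6. Box (p or s), w1   [Dia-rule on 2: fresh world w1, w0Rw1]
7. p or s, w1   [Box-rule on 6 via w1Rw1]
8. s, w1   [or-rule on 7 (branches; this branch)]
Accessibility: w0Rw0, w0Rw1, w1Rw1

Satisfiable (open branch found)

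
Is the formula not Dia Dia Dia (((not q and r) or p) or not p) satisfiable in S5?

No, unsatisfiable

1. not Dia Dia Dia (((not q and r) or p) or not p), u
2. not Dia Dia (((not q and r) or p) or not p), u   [neg-Dia-rule on 1 via uRu]
3. not Dia (((not q and r) or p) or not p), u   [neg-Dia-rule on 2 via uRu]
4. not (((not q and r) or p) or not p), u   [neg-Dia-rule on 3 via uRu]
5. not ((not q and r) or p), u   [neg-or-rule on 4]
6. p, u   [neg-or-rule on 4]
7. not (not q and r), u   [neg-or-rule on 5]
8. not p, u   [neg-or-rule on 5]
Accessibility: uRu
Branch closes: p and not p both at u.
(One branch shown.) All branches close.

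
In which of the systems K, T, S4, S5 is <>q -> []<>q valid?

S4-tableau for the negation ~(<>q -> []<>q):
1. ~(<>q -> []<>q), u
2. <>q, u   [~->-rule on 1]
3. ~[]<>q, u   [~->-rule on 1]
4. q, v   [<>-rule on 2: fresh world v, uRv]
5. ~<>q, w   [~[]-rule on 3: fresh world w, uRw]
6. ~q, w   [~<>-rule on 5 via wRw]
Accessibility: uRu, uRv, uRw, vRv, wRw
Complete open branch: countermodel on an S4-frame, so not valid in S4, nor in K, T (the same frame is also a K-frame and a T-frame).
S5-tableau for the negation ~(<>q -> []<>q):
1. ~(<>q -> []<>q), u
2. <>q, u   [~->-rule on 1]
3. ~[]<>q, u   [~->-rule on 1]
4. q, v   [<>-rule on 2: fresh world v, uRv]
5. ~<>q, w   [~[]-rule on 3: fresh world w, uRw]
6. ~q, u   [~<>-rule on 5 via wRu]
7. ~q, v   [~<>-rule on 5 via wRv]
Accessibility: uRu, uRv, uRw, vRu, vRv, vRw, wRu, wRv, wRw
Branch closes: q and ~q both at v.
Every branch closes (one shown): valid in S5.

S5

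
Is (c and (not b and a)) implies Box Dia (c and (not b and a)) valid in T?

Invalid (countermodel exists)

Tableau for the negation not ((c and (not b and a)) implies Box Dia (c and (not b and a))):
1. not ((c and (not b and a)) implies Box Dia (c and (not b and a))), w0
2. c and (not b and a), w0   [neg-implies-rule on 1]
3. not Box Dia (c and (not b and a)), w0   [neg-implies-rule on 1]
4. c, w0   [and-rule on 2]
5. not b and a, w0   [and-rule on 2]
6. not b, w0   [and-rule on 5]
7. a, w0   [and-rule on 5]
8. not Dia (c and (not b and a)), w1   [neg-Box-rule on 3: fresh world w1, w0Rw1]
9. not (c and (not b and a)), w1   [neg-Dia-rule on 8 via w1Rw1]
10. not (not b and a), w1   [neg-and-rule on 9 (branches; this branch)]
11. not a, w1   [neg-and-rule on 10 (branches; this branch)]
Accessibility: w0Rw0, w0Rw1, w1Rw1
The negation has an open branch (countermodel exists).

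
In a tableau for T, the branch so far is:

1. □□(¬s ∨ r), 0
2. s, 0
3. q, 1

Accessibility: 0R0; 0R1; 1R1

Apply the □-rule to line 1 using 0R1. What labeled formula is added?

□(¬s ∨ r), 1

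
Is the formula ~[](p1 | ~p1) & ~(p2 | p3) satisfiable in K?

No, unsatisfiable

1. ~[](p1 | ~p1) & ~(p2 | p3), u
2. ~[](p1 | ~p1), u
3. ~(p2 | p3), u
4. ~p2, u
5. ~p3, u
6. ~(p1 | ~p1), v
7. ~p1, v
8. p1, v
Accessibility: uRv
Branch closes: p1 and ~p1 both at v.
Every branch closes; the branch above is one of them.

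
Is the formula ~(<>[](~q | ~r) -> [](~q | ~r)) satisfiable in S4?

1. ~(<>[](~q | ~r) -> [](~q | ~r)), w0
2. <>[](~q | ~r), w0
3. ~[](~q | ~r), w0
4. [](~q | ~r), w1
5. ~q | ~r, w1
6. ~r, w1
7. ~(~q | ~r), w2
8. q, w2
9. r, w2
Accessibility: w0Rw0, w0Rw1, w0Rw2, w1Rw1, w2Rw2

Yes, satisfiable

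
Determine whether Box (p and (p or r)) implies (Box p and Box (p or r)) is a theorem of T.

Tableau for the negation not (Box (p and (p or r)) implies (Box p and Box (p or r))):
1. not (Box (p and (p or r)) implies (Box p and Box (p or r))), u
2. Box (p and (p or r)), u   [neg-implies-rule on 1]
3. not (Box p and Box (p or r)), u   [neg-implies-rule on 1]
4. p and (p or r), u   [Box-rule on 2 via uRu]
5. p, u   [and-rule on 4]
6. p or r, u   [and-rule on 4]
7. not Box (p or r), u   [neg-and-rule on 3 (branches; this branch)]
8. r, u   [or-rule on 6 (branches; this branch)]
9. not (p or r), v   [neg-Box-rule on 7: fresh world v, uRv]
10. not p, v   [neg-or-rule on 9]
11. not r, v   [neg-or-rule on 9]
12. p and (p or r), v   [Box-rule on 2 via uRv]
13. p, v   [and-rule on 12]
14. p or r, v   [and-rule on 12]
Accessibility: uRu, uRv, vRv
Branch closes: p and not p both at v.
All branches of the negation close; one closing branch shown above.

Yes, valid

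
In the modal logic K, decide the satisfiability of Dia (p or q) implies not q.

1. Dia (p or q) implies not q, u
2. not q, u

Satisfiable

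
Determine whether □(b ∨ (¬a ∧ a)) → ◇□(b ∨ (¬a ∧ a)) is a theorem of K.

No, not valid

Tableau for the negation ¬(□(b ∨ (¬a ∧ a)) → ◇□(b ∨ (¬a ∧ a))):
1. ¬(□(b ∨ (¬a ∧ a)) → ◇□(b ∨ (¬a ∧ a))), u
2. □(b ∨ (¬a ∧ a)), u
3. ¬◇□(b ∨ (¬a ∧ a)), u
The negation has an open branch (countermodel exists).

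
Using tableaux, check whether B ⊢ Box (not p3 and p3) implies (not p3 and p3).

Valid

Tableau for the negation not (Box (not p3 and p3) implies (not p3 and p3)):
1. not (Box (not p3 and p3) implies (not p3 and p3)), 0
2. Box (not p3 and p3), 0
3. not (not p3 and p3), 0
4. not p3 and p3, 0
5. not p3, 0
6. p3, 0
Accessibility: 0R0
Branch closes: p3 and not p3 both at 0.
All branches of the negation close; one closing branch shown above.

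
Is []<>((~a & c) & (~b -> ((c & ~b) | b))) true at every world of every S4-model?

Tableau for the negation ~[]<>((~a & c) & (~b -> ((c & ~b) | b))):
1. ~[]<>((~a & c) & (~b -> ((c & ~b) | b))), 0
2. ~<>((~a & c) & (~b -> ((c & ~b) | b))), 1
3. ~((~a & c) & (~b -> ((c & ~b) | b))), 1
4. ~(~b -> ((c & ~b) | b)), 1
5. ~b, 1
6. ~((c & ~b) | b), 1
7. ~(c & ~b), 1
8. ~c, 1
Accessibility: 0R0, 0R1, 1R1
The negation has an open branch (countermodel exists).

Not valid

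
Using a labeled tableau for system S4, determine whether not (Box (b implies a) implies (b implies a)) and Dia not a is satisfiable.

Unsatisfiable

1. not (Box (b implies a) implies (b implies a)) and Dia not a, w0
2. not (Box (b implies a) implies (b implies a)), w0
3. Dia not a, w0
4. Box (b implies a), w0
5. not (b implies a), w0
6. b, w0
7. not a, w0
8. b implies a, w0
9. a, w0
Accessibility: w0Rw0
Branch closes: a and not a both at w0.
(One branch shown.) All branches close.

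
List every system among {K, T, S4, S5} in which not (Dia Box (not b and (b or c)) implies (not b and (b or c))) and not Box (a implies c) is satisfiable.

K, T, S4

S4-tableau for the formula:
1. not (Dia Box (not b and (b or c)) implies (not b and (b or c))) and not Box (a implies c), u
2. not (Dia Box (not b and (b or c)) implies (not b and (b or c))), u
3. not Box (a implies c), u
4. Dia Box (not b and (b or c)), u
5. not (not b and (b or c)), u
6. not (b or c), u
7. not b, u
8. not c, u
9. not (a implies c), v
10. a, v
11. not c, v
12. Box (not b and (b or c)), w
13. not b and (b or c), w
14. not b, w
15. b or c, w
16. c, w
Accessibility: uRu, uRv, uRw, vRv, wRw
Complete open branch: satisfiable in S4, hence also in K, T (this S4-model is also a K-model and a T-model).
S5-tableau for the formula:
1. not (Dia Box (not b and (b or c)) implies (not b and (b or c))) and not Box (a implies c), u
2. not (Dia Box (not b and (b or c)) implies (not b and (b or c))), u
3. not Box (a implies c), u
4. Dia Box (not b and (b or c)), u
5. not (not b and (b or c)), u
6. not (b or c), u
7. not b, u
8. not c, u
9. not (a implies c), v
10. a, v
11. not c, v
12. Box (not b and (b or c)), w
13. not b and (b or c), u
14. b or c, u
15. not b and (b or c), v
16. not b, v
17. b or c, v
18. not b and (b or c), w
19. not b, w
20. b or c, w
21. c, u
Accessibility: uRu, uRv, uRw, vRu, vRv, vRw, wRu, wRv, wRw
Branch closes: c and not c both at u.
Every branch closes (one shown): unsatisfiable in S5.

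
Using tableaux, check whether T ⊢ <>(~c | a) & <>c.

Tableau for the negation ~(<>(~c | a) & <>c):
1. ~(<>(~c | a) & <>c), w0
2. ~<>c, w0
3. ~c, w0
Accessibility: w0Rw0
The negation has an open branch (countermodel exists).

Not valid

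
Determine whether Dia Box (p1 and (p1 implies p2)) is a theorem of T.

No, not valid

Tableau for the negation not Dia Box (p1 and (p1 implies p2)):
1. not Dia Box (p1 and (p1 implies p2)), u
2. not Box (p1 and (p1 implies p2)), u
3. not (p1 and (p1 implies p2)), v
4. not Box (p1 and (p1 implies p2)), v
5. not (p1 implies p2), v
6. p1, v
7. not p2, v
8. not (p1 and (p1 implies p2)), w
9. not (p1 implies p2), w
10. p1, w
11. not p2, w
Accessibility: uRu, uRv, vRv, vRw, wRw
The negation has an open branch (countermodel exists).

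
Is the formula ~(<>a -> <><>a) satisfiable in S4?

1. ~(<>a -> <><>a), u
2. <>a, u
3. ~<><>a, u
4. ~<>a, u
5. ~a, u
6. a, v
7. ~<>a, v
8. ~a, v
Accessibility: uRu, uRv, vRv
Branch closes: a and ~a both at v.
All branches of the tableau close; one closing branch shown above.

No, unsatisfiable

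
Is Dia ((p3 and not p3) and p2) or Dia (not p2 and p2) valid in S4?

Tableau for the negation not (Dia ((p3 and not p3) and p2) or Dia (not p2 and p2)):
1. not (Dia ((p3 and not p3) and p2) or Dia (not p2 and p2)), 0
2. not Dia ((p3 and not p3) and p2), 0
3. not Dia (not p2 and p2), 0
4. not ((p3 and not p3) and p2), 0
5. not (not p2 and p2), 0
6. not p2, 0
Accessibility: 0R0
The negation has an open branch (countermodel exists).

No, not valid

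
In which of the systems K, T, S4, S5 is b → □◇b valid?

S5

S4-tableau for the negation ¬(b → □◇b):
1. ¬(b → □◇b), u
2. b, u   [¬→-rule on 1]
3. ¬□◇b, u   [¬→-rule on 1]
4. ¬◇b, v   [¬□-rule on 3: fresh world v, uRv]
5. ¬b, v   [¬◇-rule on 4 via vRv]
Accessibility: uRu, uRv, vRv
Complete open branch: countermodel on an S4-frame, so not valid in S4, nor in K, T (the same frame is also a K-frame and a T-frame).
S5-tableau for the negation ¬(b → □◇b):
1. ¬(b → □◇b), u
2. b, u   [¬→-rule on 1]
3. ¬□◇b, u   [¬→-rule on 1]
4. ¬◇b, v   [¬□-rule on 3: fresh world v, uRv]
5. ¬b, u   [¬◇-rule on 4 via vRu]
Accessibility: uRu, uRv, vRu, vRv
Branch closes: b and ¬b both at u.
Every branch closes (one shown): valid in S5.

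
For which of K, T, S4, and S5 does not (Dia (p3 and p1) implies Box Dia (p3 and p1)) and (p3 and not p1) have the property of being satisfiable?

S4-tableau for the formula:
1. not (Dia (p3 and p1) implies Box Dia (p3 and p1)) and (p3 and not p1), 0
2. not (Dia (p3 and p1) implies Box Dia (p3 and p1)), 0
3. p3 and not p1, 0
4. Dia (p3 and p1), 0
5. not Box Dia (p3 and p1), 0
6. p3, 0
7. not p1, 0
8. p3 and p1, 1
9. p3, 1
10. p1, 1
11. not Dia (p3 and p1), 2
12. not (p3 and p1), 2
13. not p1, 2
Accessibility: 0R0, 0R1, 0R2, 1R1, 2R2
Complete open branch: satisfiable in S4, hence also in K, T (this S4-model is also a K-model and a T-model).
S5-tableau for the formula:
1. not (Dia (p3 and p1) implies Box Dia (p3 and p1)) and (p3 and not p1), 0
2. not (Dia (p3 and p1) implies Box Dia (p3 and p1)), 0
3. p3 and not p1, 0
4. Dia (p3 and p1), 0
5. not Box Dia (p3 and p1), 0
6. p3, 0
7. not p1, 0
8. p3 and p1, 1
9. p3, 1
10. p1, 1
11. not Dia (p3 and p1), 2
12. not (p3 and p1), 0
13. not (p3 and p1), 1
14. not (p3 and p1), 2
15. not p1, 1
Accessibility: 0R0, 0R1, 0R2, 1R0, 1R1, 1R2, 2R0, 2R1, 2R2
Branch closes: p1 and not p1 both at 1.
Every branch closes (one shown): unsatisfiable in S5.

K, T, S4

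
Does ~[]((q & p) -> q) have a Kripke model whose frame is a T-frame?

1. ~[]((q & p) -> q), 0
2. ~((q & p) -> q), 1   [~[]-rule on 1: fresh world 1, 0R1]
3. q & p, 1   [~->-rule on 2]
4. ~q, 1   [~->-rule on 2]
5. q, 1   [&-rule on 3]
6. p, 1   [&-rule on 3]
Accessibility: 0R0, 0R1, 1R1
Branch closes: q and ~q both at 1.
All branches of the tableau close; one closing branch shown above.

No, unsatisfiable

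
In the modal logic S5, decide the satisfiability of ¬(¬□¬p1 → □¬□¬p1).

Unsatisfiable (every branch closes)

1. ¬(¬□¬p1 → □¬□¬p1), 0
2. ¬□¬p1, 0   [¬→-rule on 1]
3. ¬□¬□¬p1, 0   [¬→-rule on 1]
4. p1, 1   [¬□-rule on 2: fresh world 1, 0R1]
5. □¬p1, 2   [¬□-rule on 3: fresh world 2, 0R2]
6. ¬p1, 0   [□-rule on 5 via 2R0]
7. ¬p1, 1   [□-rule on 5 via 2R1]
Accessibility: 0R0, 0R1, 0R2, 1R0, 1R1, 1R2, 2R0, 2R1, 2R2
Branch closes: p1 and ¬p1 both at 1.
All branches of the tableau close; one closing branch shown above.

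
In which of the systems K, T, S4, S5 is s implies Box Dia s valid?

S4-tableau for the negation not (s implies Box Dia s):
1. not (s implies Box Dia s), w0
2. s, w0   [neg-implies-rule on 1]
3. not Box Dia s, w0   [neg-implies-rule on 1]
4. not Dia s, w1   [neg-Box-rule on 3: fresh world w1, w0Rw1]
5. not s, w1   [neg-Dia-rule on 4 via w1Rw1]
Accessibility: w0Rw0, w0Rw1, w1Rw1
Complete open branch: countermodel on an S4-frame, so not valid in S4, nor in K, T (the same frame is also a K-frame and a T-frame).
S5-tableau for the negation not (s implies Box Dia s):
1. not (s implies Box Dia s), w0
2. s, w0   [neg-implies-rule on 1]
3. not Box Dia s, w0   [neg-implies-rule on 1]
4. not Dia s, w1   [neg-Box-rule on 3: fresh world w1, w0Rw1]
5. not s, w0   [neg-Dia-rule on 4 via w1Rw0]
Accessibility: w0Rw0, w0Rw1, w1Rw0, w1Rw1
Branch closes: s and not s both at w0.
Every branch closes (one shown): valid in S5.

S5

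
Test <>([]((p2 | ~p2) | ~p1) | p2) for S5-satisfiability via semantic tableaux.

1. <>([]((p2 | ~p2) | ~p1) | p2), u
2. []((p2 | ~p2) | ~p1) | p2, v   [<>-rule on 1: fresh world v, uRv]
3. p2, v   [|-rule on 2 (branches; this branch)]
Accessibility: uRu, uRv, vRu, vRv

Satisfiable (open branch found)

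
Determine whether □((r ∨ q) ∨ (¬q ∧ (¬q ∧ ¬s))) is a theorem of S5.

Invalid (countermodel exists)

Tableau for the negation ¬□((r ∨ q) ∨ (¬q ∧ (¬q ∧ ¬s))):
1. ¬□((r ∨ q) ∨ (¬q ∧ (¬q ∧ ¬s))), 0
2. ¬((r ∨ q) ∨ (¬q ∧ (¬q ∧ ¬s))), 1
3. ¬(r ∨ q), 1
4. ¬(¬q ∧ (¬q ∧ ¬s)), 1
5. ¬r, 1
6. ¬q, 1
7. ¬(¬q ∧ ¬s), 1
8. s, 1
Accessibility: 0R0, 0R1, 1R0, 1R1
The negation has an open branch (countermodel exists).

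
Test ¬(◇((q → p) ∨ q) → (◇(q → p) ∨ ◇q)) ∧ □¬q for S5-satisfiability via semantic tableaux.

1. ¬(◇((q → p) ∨ q) → (◇(q → p) ∨ ◇q)) ∧ □¬q, 0
2. ¬(◇((q → p) ∨ q) → (◇(q → p) ∨ ◇q)), 0
3. □¬q, 0
4. ◇((q → p) ∨ q), 0
5. ¬(◇(q → p) ∨ ◇q), 0
6. ¬◇(q → p), 0
7. ¬◇q, 0
8. ¬q, 0
9. ¬(q → p), 0
10. q, 0
11. ¬p, 0
Accessibility: 0R0
Branch closes: q and ¬q both at 0.
All branches of the tableau close; one closing branch shown above.

Unsatisfiable (every branch closes)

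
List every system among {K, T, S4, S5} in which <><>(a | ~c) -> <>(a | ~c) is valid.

S4, S5

S4-tableau for the negation ~(<><>(a | ~c) -> <>(a | ~c)):
1. ~(<><>(a | ~c) -> <>(a | ~c)), u
2. <><>(a | ~c), u
3. ~<>(a | ~c), u
4. ~(a | ~c), u
5. ~a, u
6. c, u
7. <>(a | ~c), v
8. ~(a | ~c), v
9. ~a, v
10. c, v
11. a | ~c, w
12. ~(a | ~c), w
13. ~a, w
14. c, w
15. ~c, w
Accessibility: uRu, uRv, uRw, vRv, vRw, wRw
Branch closes: c and ~c both at w.
Every branch closes (one shown): valid in S4, hence also in S5 (every theorem of S4 is a theorem of S5).
T-tableau for the negation ~(<><>(a | ~c) -> <>(a | ~c)):
1. ~(<><>(a | ~c) -> <>(a | ~c)), u
2. <><>(a | ~c), u
3. ~<>(a | ~c), u
4. ~(a | ~c), u
5. ~a, u
6. c, u
7. <>(a | ~c), v
8. ~(a | ~c), v
9. ~a, v
10. c, v
11. a | ~c, w
12. ~c, w
Accessibility: uRu, uRv, vRv, vRw, wRw
Complete open branch: countermodel on a T-frame, so not valid in T, nor in K (the same frame is also a K-frame).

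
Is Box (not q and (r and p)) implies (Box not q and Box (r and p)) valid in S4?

Tableau for the negation not (Box (not q and (r and p)) implies (Box not q and Box (r and p))):
1. not (Box (not q and (r and p)) implies (Box not q and Box (r and p))), w0
2. Box (not q and (r and p)), w0   [neg-implies-rule on 1]
3. not (Box not q and Box (r and p)), w0   [neg-implies-rule on 1]
4. not q and (r and p), w0   [Box-rule on 2 via w0Rw0]
5. not q, w0   [and-rule on 4]
6. r and p, w0   [and-rule on 4]
7. r, w0   [and-rule on 6]
8. p, w0   [and-rule on 6]
9. not Box (r and p), w0   [neg-and-rule on 3 (branches; this branch)]
10. not (r and p), w1   [neg-Box-rule on 9: fresh world w1, w0Rw1]
11. not q and (r and p), w1   [Box-rule on 2 via w0Rw1]
12. not q, w1   [and-rule on 11]
13. r and p, w1   [and-rule on 11]
14. r, w1   [and-rule on 13]
15. p, w1   [and-rule on 13]
16. not p, w1   [neg-and-rule on 10 (branches; this branch)]
Accessibility: w0Rw0, w0Rw1, w1Rw1
Branch closes: p and not p both at w1.
All branches of the negation close; one closing branch shown above.

Valid in S4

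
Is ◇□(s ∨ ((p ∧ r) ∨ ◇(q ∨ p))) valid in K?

Not valid

Tableau for the negation ¬◇□(s ∨ ((p ∧ r) ∨ ◇(q ∨ p))):
1. ¬◇□(s ∨ ((p ∧ r) ∨ ◇(q ∨ p))), u
The negation has an open branch (countermodel exists).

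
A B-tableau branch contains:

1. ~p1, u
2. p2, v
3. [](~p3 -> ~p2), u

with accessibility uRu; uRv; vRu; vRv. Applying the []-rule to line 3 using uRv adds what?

~p3 -> ~p2, v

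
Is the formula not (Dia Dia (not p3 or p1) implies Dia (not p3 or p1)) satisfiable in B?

Yes, satisfiable

1. not (Dia Dia (not p3 or p1) implies Dia (not p3 or p1)), 0
2. Dia Dia (not p3 or p1), 0   [neg-implies-rule on 1]
3. not Dia (not p3 or p1), 0   [neg-implies-rule on 1]
4. not (not p3 or p1), 0   [neg-Dia-rule on 3 via 0R0]
5. p3, 0   [neg-or-rule on 4]
6. not p1, 0   [neg-or-rule on 4]
7. Dia (not p3 or p1), 1   [Dia-rule on 2: fresh world 1, 0R1]
8. not (not p3 or p1), 1   [neg-Dia-rule on 3 via 0R1]
9. p3, 1   [neg-or-rule on 8]
10. not p1, 1   [neg-or-rule on 8]
11. not p3 or p1, 2   [Dia-rule on 7: fresh world 2, 1R2]
12. p1, 2   [or-rule on 11 (branches; this branch)]
Accessibility: 0R0, 0R1, 1R0, 1R1, 1R2, 2R1, 2R2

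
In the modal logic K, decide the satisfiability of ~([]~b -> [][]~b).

Satisfiable (open branch found)

1. ~([]~b -> [][]~b), 0
2. []~b, 0   [~->-rule on 1]
3. ~[][]~b, 0   [~->-rule on 1]
4. ~[]~b, 1   [~[]-rule on 3: fresh world 1, 0R1]
5. ~b, 1   [[]-rule on 2 via 0R1]
6. b, 2   [~[]-rule on 4: fresh world 2, 1R2]
Accessibility: 0R1, 1R2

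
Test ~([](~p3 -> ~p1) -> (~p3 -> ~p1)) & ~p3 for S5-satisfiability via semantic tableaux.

1. ~([](~p3 -> ~p1) -> (~p3 -> ~p1)) & ~p3, u
2. ~([](~p3 -> ~p1) -> (~p3 -> ~p1)), u   [&-rule on 1]
3. ~p3, u   [&-rule on 1]
4. [](~p3 -> ~p1), u   [~->-rule on 2]
5. ~(~p3 -> ~p1), u   [~->-rule on 2]
6. p1, u   [~->-rule on 5]
7. ~p3 -> ~p1, u   [[]-rule on 4 via uRu]
8. ~p1, u   [->-rule on 7 (branches; this branch)]
Accessibility: uRu
Branch closes: p1 and ~p1 both at u.
Every branch closes; the branch above is one of them.

Unsatisfiable (every branch closes)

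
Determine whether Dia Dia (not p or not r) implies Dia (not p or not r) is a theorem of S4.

Tableau for the negation not (Dia Dia (not p or not r) implies Dia (not p or not r)):
1. not (Dia Dia (not p or not r) implies Dia (not p or not r)), 0
2. Dia Dia (not p or not r), 0
3. not Dia (not p or not r), 0
4. not (not p or not r), 0
5. p, 0
6. r, 0
7. Dia (not p or not r), 1
8. not (not p or not r), 1
9. p, 1
10. r, 1
11. not p or not r, 2
12. not (not p or not r), 2
13. p, 2
14. r, 2
15. not r, 2
Accessibility: 0R0, 0R1, 0R2, 1R1, 1R2, 2R2
Branch closes: r and not r both at 2.
All branches of the negation close; one closing branch shown above.

Valid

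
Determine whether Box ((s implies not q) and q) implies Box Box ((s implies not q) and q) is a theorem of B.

Tableau for the negation not (Box ((s implies not q) and q) implies Box Box ((s implies not q) and q)):
1. not (Box ((s implies not q) and q) implies Box Box ((s implies not q) and q)), 0
2. Box ((s implies not q) and q), 0
3. not Box Box ((s implies not q) and q), 0
4. (s implies not q) and q, 0
5. s implies not q, 0
6. q, 0
7. not s, 0
8. not Box ((s implies not q) and q), 1
9. (s implies not q) and q, 1
10. s implies not q, 1
11. q, 1
12. not s, 1
13. not ((s implies not q) and q), 2
14. not q, 2
Accessibility: 0R0, 0R1, 1R0, 1R1, 1R2, 2R1, 2R2
The negation has an open branch (countermodel exists).

Not valid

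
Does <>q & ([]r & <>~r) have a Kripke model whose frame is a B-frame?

Unsatisfiable

1. <>q & ([]r & <>~r), 0
2. <>q, 0
3. []r & <>~r, 0
4. []r, 0
5. <>~r, 0
6. r, 0
7. q, 1
8. r, 1
9. ~r, 2
10. r, 2
Accessibility: 0R0, 0R1, 0R2, 1R0, 1R1, 2R0, 2R2
Branch closes: r and ~r both at 2.
All branches of the tableau close; one closing branch shown above.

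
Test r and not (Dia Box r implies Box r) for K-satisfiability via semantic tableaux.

Satisfiable

1. r and not (Dia Box r implies Box r), u
2. r, u   [and-rule on 1]
3. not (Dia Box r implies Box r), u   [and-rule on 1]
4. Dia Box r, u   [neg-implies-rule on 3]
5. not Box r, u   [neg-implies-rule on 3]
6. Box r, v   [Dia-rule on 4: fresh world v, uRv]
7. not r, w   [neg-Box-rule on 5: fresh world w, uRw]
Accessibility: uRv, uRw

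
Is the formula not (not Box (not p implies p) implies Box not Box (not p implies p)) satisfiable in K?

1. not (not Box (not p implies p) implies Box not Box (not p implies p)), u
2. not Box (not p implies p), u
3. not Box not Box (not p implies p), u
4. not (not p implies p), v
5. not p, v
6. Box (not p implies p), w
Accessibility: uRv, uRw

Satisfiable (open branch found)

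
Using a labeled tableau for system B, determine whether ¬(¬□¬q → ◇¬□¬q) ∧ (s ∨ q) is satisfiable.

1. ¬(¬□¬q → ◇¬□¬q) ∧ (s ∨ q), u
2. ¬(¬□¬q → ◇¬□¬q), u   [∧-rule on 1]
3. s ∨ q, u   [∧-rule on 1]
4. ¬□¬q, u   [¬→-rule on 2]
5. ¬◇¬□¬q, u   [¬→-rule on 2]
6. □¬q, u   [¬◇-rule on 5 via uRu]
7. ¬q, u   [□-rule on 6 via uRu]
8. s, u   [∨-rule on 3 (branches; this branch)]
9. q, v   [¬□-rule on 4: fresh world v, uRv]
10. □¬q, v   [¬◇-rule on 5 via uRv]
11. ¬q, v   [□-rule on 6 via uRv]
Accessibility: uRu, uRv, vRu, vRv
Branch closes: q and ¬q both at v.
All branches of the tableau close; one closing branch shown above.

No, unsatisfiable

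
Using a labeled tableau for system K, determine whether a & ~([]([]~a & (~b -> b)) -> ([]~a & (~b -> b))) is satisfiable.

Yes, satisfiable

1. a & ~([]([]~a & (~b -> b)) -> ([]~a & (~b -> b))), 0
2. a, 0   [&-rule on 1]
3. ~([]([]~a & (~b -> b)) -> ([]~a & (~b -> b))), 0   [&-rule on 1]
4. []([]~a & (~b -> b)), 0   [~->-rule on 3]
5. ~([]~a & (~b -> b)), 0   [~->-rule on 3]
6. ~(~b -> b), 0   [~&-rule on 5 (branches; this branch)]
7. ~b, 0   [~->-rule on 6]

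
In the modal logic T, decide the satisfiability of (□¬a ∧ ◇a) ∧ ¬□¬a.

1. (□¬a ∧ ◇a) ∧ ¬□¬a, 0
2. □¬a ∧ ◇a, 0
3. ¬□¬a, 0
4. □¬a, 0
5. ◇a, 0
6. ¬a, 0
7. a, 1
8. ¬a, 1
Accessibility: 0R0, 0R1, 1R1
Branch closes: a and ¬a both at 1.
(One branch shown.) All branches close.

Unsatisfiable (every branch closes)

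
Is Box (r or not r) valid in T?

Tableau for the negation not Box (r or not r):
1. not Box (r or not r), w0
2. not (r or not r), w1
3. not r, w1
4. r, w1
Accessibility: w0Rw0, w0Rw1, w1Rw1
Branch closes: r and not r both at w1.
All branches of the negation close; one closing branch shown above.

Valid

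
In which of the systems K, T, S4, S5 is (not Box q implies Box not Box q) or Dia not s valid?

S4-tableau for the negation not ((not Box q implies Box not Box q) or Dia not s):
1. not ((not Box q implies Box not Box q) or Dia not s), u
2. not (not Box q implies Box not Box q), u
3. not Dia not s, u
4. not Box q, u
5. not Box not Box q, u
6. s, u
7. not q, v
8. s, v
9. Box q, w
10. s, w
11. q, w
Accessibility: uRu, uRv, uRw, vRv, wRw
Complete open branch: countermodel on an S4-frame, so not valid in S4, nor in K, T (the same frame is also a K-frame and a T-frame).
S5-tableau for the negation not ((not Box q implies Box not Box q) or Dia not s):
1. not ((not Box q implies Box not Box q) or Dia not s), u
2. not (not Box q implies Box not Box q), u
3. not Dia not s, u
4. not Box q, u
5. not Box not Box q, u
6. s, u
7. not q, v
8. s, v
9. Box q, w
10. s, w
11. q, u
12. q, v
Accessibility: uRu, uRv, uRw, vRu, vRv, vRw, wRu, wRv, wRw
Branch closes: q and not q both at v.
Every branch closes (one shown): valid in S5.

S5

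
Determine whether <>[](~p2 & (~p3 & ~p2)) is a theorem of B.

Tableau for the negation ~<>[](~p2 & (~p3 & ~p2)):
1. ~<>[](~p2 & (~p3 & ~p2)), u
2. ~[](~p2 & (~p3 & ~p2)), u   [~<>-rule on 1 via uRu]
3. ~(~p2 & (~p3 & ~p2)), v   [~[]-rule on 2: fresh world v, uRv]
4. ~[](~p2 & (~p3 & ~p2)), v   [~<>-rule on 1 via uRv]
5. ~(~p3 & ~p2), v   [~&-rule on 3 (branches; this branch)]
6. p2, v   [~&-rule on 5 (branches; this branch)]
7. ~(~p2 & (~p3 & ~p2)), w   [~[]-rule on 4: fresh world w, vRw]
8. ~(~p3 & ~p2), w   [~&-rule on 7 (branches; this branch)]
9. p2, w   [~&-rule on 8 (branches; this branch)]
Accessibility: uRu, uRv, vRu, vRv, vRw, wRv, wRw
The negation has an open branch (countermodel exists).

No, not valid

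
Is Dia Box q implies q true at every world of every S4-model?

Not valid

Tableau for the negation not (Dia Box q implies q):
1. not (Dia Box q implies q), 0
2. Dia Box q, 0
3. not q, 0
4. Box q, 1
5. q, 1
Accessibility: 0R0, 0R1, 1R1
The negation has an open branch (countermodel exists).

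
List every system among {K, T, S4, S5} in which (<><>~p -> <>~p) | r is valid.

S4, S5

S4-tableau for the negation ~((<><>~p -> <>~p) | r):
1. ~((<><>~p -> <>~p) | r), w0
2. ~(<><>~p -> <>~p), w0
3. ~r, w0
4. <><>~p, w0
5. ~<>~p, w0
6. p, w0
7. <>~p, w1
8. p, w1
9. ~p, w2
10. p, w2
Accessibility: w0Rw0, w0Rw1, w0Rw2, w1Rw1, w1Rw2, w2Rw2
Branch closes: p and ~p both at w2.
Every branch closes (one shown): valid in S4, hence also in S5 (every theorem of S4 is a theorem of S5).
T-tableau for the negation ~((<><>~p -> <>~p) | r):
1. ~((<><>~p -> <>~p) | r), w0
2. ~(<><>~p -> <>~p), w0
3. ~r, w0
4. <><>~p, w0
5. ~<>~p, w0
6. p, w0
7. <>~p, w1
8. p, w1
9. ~p, w2
Accessibility: w0Rw0, w0Rw1, w1Rw1, w1Rw2, w2Rw2
Complete open branch: countermodel on a T-frame, so not valid in T, nor in K (the same frame is also a K-frame).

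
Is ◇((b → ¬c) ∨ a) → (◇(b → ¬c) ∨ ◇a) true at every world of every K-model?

Valid

Tableau for the negation ¬(◇((b → ¬c) ∨ a) → (◇(b → ¬c) ∨ ◇a)):
1. ¬(◇((b → ¬c) ∨ a) → (◇(b → ¬c) ∨ ◇a)), u
2. ◇((b → ¬c) ∨ a), u
3. ¬(◇(b → ¬c) ∨ ◇a), u
4. ¬◇(b → ¬c), u
5. ¬◇a, u
6. (b → ¬c) ∨ a, v
7. ¬(b → ¬c), v
8. b, v
9. c, v
10. ¬a, v
11. b → ¬c, v
12. ¬c, v
Accessibility: uRv
Branch closes: c and ¬c both at v.
All branches of the negation close; one closing branch shown above.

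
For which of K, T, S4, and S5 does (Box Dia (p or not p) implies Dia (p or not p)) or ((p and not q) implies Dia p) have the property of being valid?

T, S4, S5

K-tableau for the negation not ((Box Dia (p or not p) implies Dia (p or not p)) or ((p and not q) implies Dia p)):
1. not ((Box Dia (p or not p) implies Dia (p or not p)) or ((p and not q) implies Dia p)), u
2. not (Box Dia (p or not p) implies Dia (p or not p)), u   [neg-or-rule on 1]
3. not ((p and not q) implies Dia p), u   [neg-or-rule on 1]
4. Box Dia (p or not p), u   [neg-implies-rule on 2]
5. not Dia (p or not p), u   [neg-implies-rule on 2]
6. p and not q, u   [neg-implies-rule on 3]
7. not Dia p, u   [neg-implies-rule on 3]
8. p, u   [and-rule on 6]
9. not q, u   [and-rule on 6]
Complete open branch: countermodel on a K-frame, so not valid in K.
T-tableau for the negation not ((Box Dia (p or not p) implies Dia (p or not p)) or ((p and not q) implies Dia p)):
1. not ((Box Dia (p or not p) implies Dia (p or not p)) or ((p and not q) implies Dia p)), u
2. not (Box Dia (p or not p) implies Dia (p or not p)), u   [neg-or-rule on 1]
3. not ((p and not q) implies Dia p), u   [neg-or-rule on 1]
4. Box Dia (p or not p), u   [neg-implies-rule on 2]
5. not Dia (p or not p), u   [neg-implies-rule on 2]
6. p and not q, u   [neg-implies-rule on 3]
7. not Dia p, u   [neg-implies-rule on 3]
8. p, u   [and-rule on 6]
9. not q, u   [and-rule on 6]
10. Dia (p or not p), u   [Box-rule on 4 via uRu]
11. not (p or not p), u   [neg-Dia-rule on 5 via uRu]
12. not p, u   [neg-or-rule on 11]
Accessibility: uRu
Branch closes: p and not p both at u.
Every branch closes (one shown): valid in T, hence also in S4, S5 (every theorem of T is a theorem of S4 and S5).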